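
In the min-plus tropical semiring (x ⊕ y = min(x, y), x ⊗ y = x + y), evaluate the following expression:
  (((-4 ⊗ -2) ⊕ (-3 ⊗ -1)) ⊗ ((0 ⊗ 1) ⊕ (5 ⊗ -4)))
(((-4 ⊗ -2) ⊕ (-3 ⊗ -1)) ⊗ ((0 ⊗ 1) ⊕ (5 ⊗ -4))) = -5

Expand innermost to outermost. Recall ⊕ takes the minimum of its arguments and ⊗ takes their sum. Working out the expression (((-4 ⊗ -2) ⊕ (-3 ⊗ -1)) ⊗ ((0 ⊗ 1) ⊕ (5 ⊗ -4))) gives -5.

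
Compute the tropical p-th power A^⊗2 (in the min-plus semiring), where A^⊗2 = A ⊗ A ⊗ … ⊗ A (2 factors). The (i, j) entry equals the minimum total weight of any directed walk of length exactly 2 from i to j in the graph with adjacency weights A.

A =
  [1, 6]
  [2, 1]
A^⊗2 =
  [2, 7]
  [3, 2]

Each entry (A^⊗2)_ij equals the minimum over all length-2 walks i = v_0 → v_1 → … → v_2 = j of Σ_t A[v_t][v_{t+1}]. For example, for (i, j) = (0, 1) we minimise over 2 possible intermediate vertex sequences; the minimum is 7, attained along the walk 0 → 0 → 1.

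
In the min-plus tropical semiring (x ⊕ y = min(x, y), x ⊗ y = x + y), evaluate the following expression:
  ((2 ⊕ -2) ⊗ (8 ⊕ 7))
((2 ⊕ -2) ⊗ (8 ⊕ 7)) = 5

Expand innermost to outermost. Recall ⊕ takes the minimum of its arguments and ⊗ takes their sum. Working out the expression ((2 ⊕ -2) ⊗ (8 ⊕ 7)) gives 5.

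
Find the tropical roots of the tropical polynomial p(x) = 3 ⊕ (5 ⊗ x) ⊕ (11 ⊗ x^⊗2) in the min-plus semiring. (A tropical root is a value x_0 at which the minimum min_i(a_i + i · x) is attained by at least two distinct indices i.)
Roots: {-6, -2}

Each tropical root is a break point of the lower envelope of the lines y = a_i + i · x (there are 3 lines, with slopes 0, 1, ..., 2). Only the lines that attain the minimum somewhere contribute to roots; other lines are dominated. Here the surviving (envelope) indices are i = 2, i = 1, i = 0.
Intersections between consecutive envelope lines give the roots: for adjacent envelope indices i < j the intersection is x = (a_i − a_j) / (j − i). Reading off the sorted break points: {-6, -2}.
Verification: at each break x_0, at least two indices attain the minimum of min_i(a_i + i · x_0).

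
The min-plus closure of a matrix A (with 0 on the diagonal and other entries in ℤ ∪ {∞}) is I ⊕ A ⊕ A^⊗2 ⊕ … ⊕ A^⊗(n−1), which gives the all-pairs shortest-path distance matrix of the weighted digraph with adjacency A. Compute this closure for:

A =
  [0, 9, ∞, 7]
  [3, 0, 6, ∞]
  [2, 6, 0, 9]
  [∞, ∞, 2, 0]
Closure =
  [0, 9, 9, 7]
  [3, 0, 6, 10]
  [2, 6, 0, 9]
  [4, 8, 2, 0]

This is the Floyd-Warshall all-pairs shortest-path computation. For each intermediate vertex k = 0, 1, …, 3, update dist[i][j] ← min(dist[i][j], dist[i][k] + dist[k][j]). The final matrix gives, for each (i, j), the minimum total weight of any directed path from i to j (possibly empty when i = j).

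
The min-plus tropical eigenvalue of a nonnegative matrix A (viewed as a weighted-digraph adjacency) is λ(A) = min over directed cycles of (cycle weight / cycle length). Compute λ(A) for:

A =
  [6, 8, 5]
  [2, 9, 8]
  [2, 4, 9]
λ(A) = 7/2

Enumerate directed cycles and compute their means (weight / length). Sample:
  cycle 0 → 0: weight = 6, length = 1, mean = 6/1 ≈ 6.000
  cycle 1 → 1: weight = 9, length = 1, mean = 9/1 ≈ 9.000
  cycle 2 → 2: weight = 9, length = 1, mean = 9/1 ≈ 9.000
  cycle 0 → 1 → 0: weight = 10, length = 2, mean = 10/2 ≈ 5.000
  cycle 0 → 2 → 0: weight = 7, length = 2, mean = 7/2 ≈ 3.500
  cycle 1 → 0 → 1: weight = 10, length = 2, mean = 10/2 ≈ 5.000
Minimum mean = 3.500, attained e.g. along the cycle 0 → 2 → 0 with weight 7 and length 2. So λ(A) = 7/2 = 7/2.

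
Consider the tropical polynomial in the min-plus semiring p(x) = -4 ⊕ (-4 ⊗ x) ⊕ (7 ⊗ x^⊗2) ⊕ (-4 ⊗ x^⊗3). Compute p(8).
p(8) = -4

A tropical monomial a ⊗ x^⊗i evaluates to a + i · x. Evaluating each term at x = 8:
  Term 0 contributes -4 + 0 · 8 = -4
  Term 1 contributes -4 + 1 · 8 = 4
  Term 2 contributes 7 + 2 · 8 = 23
  Term 3 contributes -4 + 3 · 8 = 20
p(8) = ⊕ of these = min[-4, 4, 23, 20] = -4.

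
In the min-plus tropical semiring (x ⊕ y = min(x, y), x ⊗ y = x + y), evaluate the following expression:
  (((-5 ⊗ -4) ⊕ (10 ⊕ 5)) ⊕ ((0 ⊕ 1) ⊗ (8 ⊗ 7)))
(((-5 ⊗ -4) ⊕ (10 ⊕ 5)) ⊕ ((0 ⊕ 1) ⊗ (8 ⊗ 7))) = -9

Expand innermost to outermost. Recall ⊕ takes the minimum of its arguments and ⊗ takes their sum. Working out the expression (((-5 ⊗ -4) ⊕ (10 ⊕ 5)) ⊕ ((0 ⊕ 1) ⊗ (8 ⊗ 7))) gives -9.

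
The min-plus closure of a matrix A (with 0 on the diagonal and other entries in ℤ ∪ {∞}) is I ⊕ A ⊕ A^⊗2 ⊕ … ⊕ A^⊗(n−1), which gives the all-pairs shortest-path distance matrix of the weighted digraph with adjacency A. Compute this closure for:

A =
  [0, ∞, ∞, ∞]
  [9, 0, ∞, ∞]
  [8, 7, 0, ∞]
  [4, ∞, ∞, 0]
Closure =
  [0, ∞, ∞, ∞]
  [9, 0, ∞, ∞]
  [8, 7, 0, ∞]
  [4, ∞, ∞, 0]

This is the Floyd-Warshall all-pairs shortest-path computation. For each intermediate vertex k = 0, 1, …, 3, update dist[i][j] ← min(dist[i][j], dist[i][k] + dist[k][j]). The final matrix gives, for each (i, j), the minimum total weight of any directed path from i to j (possibly empty when i = j).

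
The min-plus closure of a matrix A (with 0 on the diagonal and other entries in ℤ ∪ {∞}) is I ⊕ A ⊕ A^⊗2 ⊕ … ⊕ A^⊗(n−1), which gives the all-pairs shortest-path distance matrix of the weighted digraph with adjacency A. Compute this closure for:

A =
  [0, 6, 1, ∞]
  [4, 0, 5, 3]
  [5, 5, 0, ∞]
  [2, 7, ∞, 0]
Closure =
  [0, 6, 1, 9]
  [4, 0, 5, 3]
  [5, 5, 0, 8]
  [2, 7, 3, 0]

This is the Floyd-Warshall all-pairs shortest-path computation. For each intermediate vertex k = 0, 1, …, 3, update dist[i][j] ← min(dist[i][j], dist[i][k] + dist[k][j]). The final matrix gives, for each (i, j), the minimum total weight of any directed path from i to j (possibly empty when i = j).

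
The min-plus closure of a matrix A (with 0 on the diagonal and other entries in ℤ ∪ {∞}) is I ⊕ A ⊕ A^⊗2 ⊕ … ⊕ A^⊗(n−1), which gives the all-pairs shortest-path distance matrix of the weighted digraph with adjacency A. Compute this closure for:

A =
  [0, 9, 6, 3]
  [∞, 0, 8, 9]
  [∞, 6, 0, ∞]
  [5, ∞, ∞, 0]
Closure =
  [0, 9, 6, 3]
  [14, 0, 8, 9]
  [20, 6, 0, 15]
  [5, 14, 11, 0]

This is the Floyd-Warshall all-pairs shortest-path computation. For each intermediate vertex k = 0, 1, …, 3, update dist[i][j] ← min(dist[i][j], dist[i][k] + dist[k][j]). The final matrix gives, for each (i, j), the minimum total weight of any directed path from i to j (possibly empty when i = j).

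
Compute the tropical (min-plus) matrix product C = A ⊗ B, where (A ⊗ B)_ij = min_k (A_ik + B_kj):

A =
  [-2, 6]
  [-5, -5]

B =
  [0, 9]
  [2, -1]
A ⊗ B =
  [-2, 5]
  [-5, -6]

Apply the min-plus product entry-by-entry:
  C[0][0] = min over k of (A[0][0] + B[0][0] = -2 + 0 = -2, A[0][1] + B[1][0] = 6 + 2 = 8) = -2 (attained at k = 0)
  C[0][1] = min over k of (A[0][0] + B[0][1] = -2 + 9 = 7, A[0][1] + B[1][1] = 6 + -1 = 5) = 5 (attained at k = 1)
  C[1][0] = min over k of (A[1][0] + B[0][0] = -5 + 0 = -5, A[1][1] + B[1][0] = -5 + 2 = -3) = -5 (attained at k = 0)
  C[1][1] = min over k of (A[1][0] + B[0][1] = -5 + 9 = 4, A[1][1] + B[1][1] = -5 + -1 = -6) = -6 (attained at k = 1)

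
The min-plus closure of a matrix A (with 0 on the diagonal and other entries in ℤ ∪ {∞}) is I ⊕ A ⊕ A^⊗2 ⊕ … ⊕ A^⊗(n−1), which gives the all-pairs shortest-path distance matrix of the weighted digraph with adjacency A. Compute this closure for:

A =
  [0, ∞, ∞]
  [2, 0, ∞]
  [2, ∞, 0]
Closure =
  [0, ∞, ∞]
  [2, 0, ∞]
  [2, ∞, 0]

This is the Floyd-Warshall all-pairs shortest-path computation. For each intermediate vertex k = 0, 1, …, 2, update dist[i][j] ← min(dist[i][j], dist[i][k] + dist[k][j]). The final matrix gives, for each (i, j), the minimum total weight of any directed path from i to j (possibly empty when i = j).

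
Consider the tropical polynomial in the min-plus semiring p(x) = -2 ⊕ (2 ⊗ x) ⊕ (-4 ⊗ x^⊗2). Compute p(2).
p(2) = -2

A tropical monomial a ⊗ x^⊗i evaluates to a + i · x. Evaluating each term at x = 2:
  Term 0 contributes -2 + 0 · 2 = -2
  Term 1 contributes 2 + 1 · 2 = 4
  Term 2 contributes -4 + 2 · 2 = 0
p(2) = ⊕ of these = min[-2, 4, 0] = -2.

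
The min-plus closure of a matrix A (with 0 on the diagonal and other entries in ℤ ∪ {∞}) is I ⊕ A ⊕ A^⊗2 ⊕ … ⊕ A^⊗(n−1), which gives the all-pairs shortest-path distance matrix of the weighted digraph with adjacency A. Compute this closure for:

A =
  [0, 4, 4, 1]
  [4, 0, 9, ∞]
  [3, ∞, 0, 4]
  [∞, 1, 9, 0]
Closure =
  [0, 2, 4, 1]
  [4, 0, 8, 5]
  [3, 5, 0, 4]
  [5, 1, 9, 0]

This is the Floyd-Warshall all-pairs shortest-path computation. For each intermediate vertex k = 0, 1, …, 3, update dist[i][j] ← min(dist[i][j], dist[i][k] + dist[k][j]). The final matrix gives, for each (i, j), the minimum total weight of any directed path from i to j (possibly empty when i = j).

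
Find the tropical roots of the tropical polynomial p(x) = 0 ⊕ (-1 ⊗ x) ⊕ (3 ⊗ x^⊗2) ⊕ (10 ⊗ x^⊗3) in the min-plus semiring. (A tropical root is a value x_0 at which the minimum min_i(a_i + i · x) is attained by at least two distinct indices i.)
Roots: {-7, -4, 1}

Each tropical root is a break point of the lower envelope of the lines y = a_i + i · x (there are 4 lines, with slopes 0, 1, ..., 3). Only the lines that attain the minimum somewhere contribute to roots; other lines are dominated. Here the surviving (envelope) indices are i = 3, i = 2, i = 1, i = 0.
Intersections between consecutive envelope lines give the roots: for adjacent envelope indices i < j the intersection is x = (a_i − a_j) / (j − i). Reading off the sorted break points: {-7, -4, 1}.
Verification: at each break x_0, at least two indices attain the minimum of min_i(a_i + i · x_0).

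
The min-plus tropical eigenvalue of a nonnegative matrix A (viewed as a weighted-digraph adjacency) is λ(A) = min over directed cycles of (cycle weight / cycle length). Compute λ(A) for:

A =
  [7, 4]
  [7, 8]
λ(A) = 11/2

Enumerate directed cycles and compute their means (weight / length). Sample:
  cycle 0 → 0: weight = 7, length = 1, mean = 7/1 ≈ 7.000
  cycle 1 → 1: weight = 8, length = 1, mean = 8/1 ≈ 8.000
  cycle 0 → 1 → 0: weight = 11, length = 2, mean = 11/2 ≈ 5.500
  cycle 1 → 0 → 1: weight = 11, length = 2, mean = 11/2 ≈ 5.500
Minimum mean = 5.500, attained e.g. along the cycle 0 → 1 → 0 with weight 11 and length 2. So λ(A) = 11/2 = 11/2.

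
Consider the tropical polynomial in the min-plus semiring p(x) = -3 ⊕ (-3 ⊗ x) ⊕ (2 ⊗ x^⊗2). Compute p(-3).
p(-3) = -6

A tropical monomial a ⊗ x^⊗i evaluates to a + i · x. Evaluating each term at x = -3:
  Term 0 contributes -3 + 0 · -3 = -3
  Term 1 contributes -3 + 1 · -3 = -6
  Term 2 contributes 2 + 2 · -3 = -4
p(-3) = ⊕ of these = min[-3, -6, -4] = -6.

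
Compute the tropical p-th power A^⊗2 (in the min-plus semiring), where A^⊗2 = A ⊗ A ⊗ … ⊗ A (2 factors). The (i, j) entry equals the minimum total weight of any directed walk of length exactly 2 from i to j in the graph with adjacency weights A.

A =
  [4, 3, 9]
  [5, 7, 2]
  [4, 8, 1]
A^⊗2 =
  [8, 7, 5]
  [6, 8, 3]
  [5, 7, 2]

Each entry (A^⊗2)_ij equals the minimum over all length-2 walks i = v_0 → v_1 → … → v_2 = j of Σ_t A[v_t][v_{t+1}]. For example, for (i, j) = (0, 2) we minimise over 3 possible intermediate vertex sequences; the minimum is 5, attained along the walk 0 → 1 → 2.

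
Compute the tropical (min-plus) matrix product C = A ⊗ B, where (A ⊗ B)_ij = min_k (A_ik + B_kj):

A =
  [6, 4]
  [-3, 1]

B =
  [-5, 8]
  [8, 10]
A ⊗ B =
  [1, 14]
  [-8, 5]

Apply the min-plus product entry-by-entry:
  C[0][0] = min over k of (A[0][0] + B[0][0] = 6 + -5 = 1, A[0][1] + B[1][0] = 4 + 8 = 12) = 1 (attained at k = 0)
  C[0][1] = min over k of (A[0][0] + B[0][1] = 6 + 8 = 14, A[0][1] + B[1][1] = 4 + 10 = 14) = 14 (attained at k = 0)
  C[1][0] = min over k of (A[1][0] + B[0][0] = -3 + -5 = -8, A[1][1] + B[1][0] = 1 + 8 = 9) = -8 (attained at k = 0)
  C[1][1] = min over k of (A[1][0] + B[0][1] = -3 + 8 = 5, A[1][1] + B[1][1] = 1 + 10 = 11) = 5 (attained at k = 0)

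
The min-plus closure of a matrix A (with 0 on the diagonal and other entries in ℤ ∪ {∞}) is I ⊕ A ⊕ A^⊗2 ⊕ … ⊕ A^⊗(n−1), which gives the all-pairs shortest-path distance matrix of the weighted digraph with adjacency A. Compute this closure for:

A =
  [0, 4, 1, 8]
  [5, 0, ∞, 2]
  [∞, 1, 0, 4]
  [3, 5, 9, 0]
Closure =
  [0, 2, 1, 4]
  [5, 0, 6, 2]
  [6, 1, 0, 3]
  [3, 5, 4, 0]

This is the Floyd-Warshall all-pairs shortest-path computation. For each intermediate vertex k = 0, 1, …, 3, update dist[i][j] ← min(dist[i][j], dist[i][k] + dist[k][j]). The final matrix gives, for each (i, j), the minimum total weight of any directed path from i to j (possibly empty when i = j).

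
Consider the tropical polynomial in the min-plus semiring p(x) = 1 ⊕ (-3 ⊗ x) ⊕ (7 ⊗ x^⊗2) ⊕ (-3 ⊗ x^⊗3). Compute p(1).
p(1) = -2

A tropical monomial a ⊗ x^⊗i evaluates to a + i · x. Evaluating each term at x = 1:
  Term 0 contributes 1 + 0 · 1 = 1
  Term 1 contributes -3 + 1 · 1 = -2
  Term 2 contributes 7 + 2 · 1 = 9
  Term 3 contributes -3 + 3 · 1 = 0
p(1) = ⊕ of these = min[1, -2, 9, 0] = -2.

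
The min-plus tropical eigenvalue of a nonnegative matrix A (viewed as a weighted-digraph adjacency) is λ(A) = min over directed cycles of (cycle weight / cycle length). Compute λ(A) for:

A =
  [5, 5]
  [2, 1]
λ(A) = 1

Enumerate directed cycles and compute their means (weight / length). Sample:
  cycle 0 → 0: weight = 5, length = 1, mean = 5/1 ≈ 5.000
  cycle 1 → 1: weight = 1, length = 1, mean = 1/1 ≈ 1.000
  cycle 0 → 1 → 0: weight = 7, length = 2, mean = 7/2 ≈ 3.500
  cycle 1 → 0 → 1: weight = 7, length = 2, mean = 7/2 ≈ 3.500
Minimum mean = 1.000, attained e.g. along the cycle 1 → 1 with weight 1 and length 1. So λ(A) = 1/1 = 1.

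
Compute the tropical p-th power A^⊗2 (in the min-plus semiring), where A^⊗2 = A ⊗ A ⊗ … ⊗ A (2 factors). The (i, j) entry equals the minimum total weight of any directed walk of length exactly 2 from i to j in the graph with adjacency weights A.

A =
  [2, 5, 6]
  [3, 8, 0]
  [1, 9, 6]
A^⊗2 =
  [4, 7, 5]
  [1, 8, 6]
  [3, 6, 7]

Each entry (A^⊗2)_ij equals the minimum over all length-2 walks i = v_0 → v_1 → … → v_2 = j of Σ_t A[v_t][v_{t+1}]. For example, for (i, j) = (0, 2) we minimise over 3 possible intermediate vertex sequences; the minimum is 5, attained along the walk 0 → 1 → 2.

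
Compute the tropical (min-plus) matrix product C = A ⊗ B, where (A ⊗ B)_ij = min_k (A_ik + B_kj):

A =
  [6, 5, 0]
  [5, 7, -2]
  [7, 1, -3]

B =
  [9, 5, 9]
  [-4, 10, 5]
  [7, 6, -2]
A ⊗ B =
  [1, 6, -2]
  [3, 4, -4]
  [-3, 3, -5]

Apply the min-plus product entry-by-entry:
  C[0][0] = min over k of (A[0][0] + B[0][0] = 6 + 9 = 15, A[0][1] + B[1][0] = 5 + -4 = 1, A[0][2] + B[2][0] = 0 + 7 = 7) = 1 (attained at k = 1)
  C[0][1] = min over k of (A[0][0] + B[0][1] = 6 + 5 = 11, A[0][1] + B[1][1] = 5 + 10 = 15, A[0][2] + B[2][1] = 0 + 6 = 6) = 6 (attained at k = 2)
  C[0][2] = min over k of (A[0][0] + B[0][2] = 6 + 9 = 15, A[0][1] + B[1][2] = 5 + 5 = 10, A[0][2] + B[2][2] = 0 + -2 = -2) = -2 (attained at k = 2)
  C[1][0] = min over k of (A[1][0] + B[0][0] = 5 + 9 = 14, A[1][1] + B[1][0] = 7 + -4 = 3, A[1][2] + B[2][0] = -2 + 7 = 5) = 3 (attained at k = 1)
  C[1][1] = min over k of (A[1][0] + B[0][1] = 5 + 5 = 10, A[1][1] + B[1][1] = 7 + 10 = 17, A[1][2] + B[2][1] = -2 + 6 = 4) = 4 (attained at k = 2)
  C[1][2] = min over k of (A[1][0] + B[0][2] = 5 + 9 = 14, A[1][1] + B[1][2] = 7 + 5 = 12, A[1][2] + B[2][2] = -2 + -2 = -4) = -4 (attained at k = 2)
  C[2][0] = min over k of (A[2][0] + B[0][0] = 7 + 9 = 16, A[2][1] + B[1][0] = 1 + -4 = -3, A[2][2] + B[2][0] = -3 + 7 = 4) = -3 (attained at k = 1)
  C[2][1] = min over k of (A[2][0] + B[0][1] = 7 + 5 = 12, A[2][1] + B[1][1] = 1 + 10 = 11, A[2][2] + B[2][1] = -3 + 6 = 3) = 3 (attained at k = 2)
  C[2][2] = min over k of (A[2][0] + B[0][2] = 7 + 9 = 16, A[2][1] + B[1][2] = 1 + 5 = 6, A[2][2] + B[2][2] = -3 + -2 = -5) = -5 (attained at k = 2)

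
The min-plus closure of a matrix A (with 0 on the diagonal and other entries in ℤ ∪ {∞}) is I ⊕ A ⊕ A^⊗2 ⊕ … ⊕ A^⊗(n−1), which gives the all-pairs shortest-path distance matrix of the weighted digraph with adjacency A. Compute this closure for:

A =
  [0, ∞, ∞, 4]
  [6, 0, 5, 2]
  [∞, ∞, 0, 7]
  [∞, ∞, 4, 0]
Closure =
  [0, ∞, 8, 4]
  [6, 0, 5, 2]
  [∞, ∞, 0, 7]
  [∞, ∞, 4, 0]

This is the Floyd-Warshall all-pairs shortest-path computation. For each intermediate vertex k = 0, 1, …, 3, update dist[i][j] ← min(dist[i][j], dist[i][k] + dist[k][j]). The final matrix gives, for each (i, j), the minimum total weight of any directed path from i to j (possibly empty when i = j).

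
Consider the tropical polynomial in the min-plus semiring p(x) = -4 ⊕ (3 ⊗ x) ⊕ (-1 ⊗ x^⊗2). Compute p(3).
p(3) = -4

A tropical monomial a ⊗ x^⊗i evaluates to a + i · x. Evaluating each term at x = 3:
  Term 0 contributes -4 + 0 · 3 = -4
  Term 1 contributes 3 + 1 · 3 = 6
  Term 2 contributes -1 + 2 · 3 = 5
p(3) = ⊕ of these = min[-4, 6, 5] = -4.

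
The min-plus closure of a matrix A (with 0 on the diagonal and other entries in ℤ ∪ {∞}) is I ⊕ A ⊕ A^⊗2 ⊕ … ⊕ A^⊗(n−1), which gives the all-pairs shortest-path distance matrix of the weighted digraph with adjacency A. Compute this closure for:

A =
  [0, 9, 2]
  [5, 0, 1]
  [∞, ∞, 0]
Closure =
  [0, 9, 2]
  [5, 0, 1]
  [∞, ∞, 0]

This is the Floyd-Warshall all-pairs shortest-path computation. For each intermediate vertex k = 0, 1, …, 2, update dist[i][j] ← min(dist[i][j], dist[i][k] + dist[k][j]). The final matrix gives, for each (i, j), the minimum total weight of any directed path from i to j (possibly empty when i = j).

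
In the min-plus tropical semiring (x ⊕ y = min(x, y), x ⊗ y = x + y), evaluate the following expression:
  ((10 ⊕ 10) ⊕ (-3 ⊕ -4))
((10 ⊕ 10) ⊕ (-3 ⊕ -4)) = -4

Expand innermost to outermost. Recall ⊕ takes the minimum of its arguments and ⊗ takes their sum. Working out the expression ((10 ⊕ 10) ⊕ (-3 ⊕ -4)) gives -4.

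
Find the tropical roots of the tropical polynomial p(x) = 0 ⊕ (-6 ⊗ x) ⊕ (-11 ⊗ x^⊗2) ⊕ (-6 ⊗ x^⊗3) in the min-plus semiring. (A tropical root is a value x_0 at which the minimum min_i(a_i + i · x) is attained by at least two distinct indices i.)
Roots: {-5, 5, 6}

Each tropical root is a break point of the lower envelope of the lines y = a_i + i · x (there are 4 lines, with slopes 0, 1, ..., 3). Only the lines that attain the minimum somewhere contribute to roots; other lines are dominated. Here the surviving (envelope) indices are i = 3, i = 2, i = 1, i = 0.
Intersections between consecutive envelope lines give the roots: for adjacent envelope indices i < j the intersection is x = (a_i − a_j) / (j − i). Reading off the sorted break points: {-5, 5, 6}.
Verification: at each break x_0, at least two indices attain the minimum of min_i(a_i + i · x_0).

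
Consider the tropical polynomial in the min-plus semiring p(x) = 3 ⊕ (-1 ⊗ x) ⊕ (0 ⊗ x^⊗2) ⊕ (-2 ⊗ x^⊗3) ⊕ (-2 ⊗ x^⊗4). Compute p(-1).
p(-1) = -6

A tropical monomial a ⊗ x^⊗i evaluates to a + i · x. Evaluating each term at x = -1:
  Term 0 contributes 3 + 0 · -1 = 3
  Term 1 contributes -1 + 1 · -1 = -2
  Term 2 contributes 0 + 2 · -1 = -2
  Term 3 contributes -2 + 3 · -1 = -5
  Term 4 contributes -2 + 4 · -1 = -6
p(-1) = ⊕ of these = min[3, -2, -2, -5, -6] = -6.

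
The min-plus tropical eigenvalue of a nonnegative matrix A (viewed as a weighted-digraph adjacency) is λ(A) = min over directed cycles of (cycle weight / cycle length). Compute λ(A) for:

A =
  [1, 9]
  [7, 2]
λ(A) = 1

Enumerate directed cycles and compute their means (weight / length). Sample:
  cycle 0 → 0: weight = 1, length = 1, mean = 1/1 ≈ 1.000
  cycle 1 → 1: weight = 2, length = 1, mean = 2/1 ≈ 2.000
  cycle 0 → 1 → 0: weight = 16, length = 2, mean = 16/2 ≈ 8.000
  cycle 1 → 0 → 1: weight = 16, length = 2, mean = 16/2 ≈ 8.000
Minimum mean = 1.000, attained e.g. along the cycle 0 → 0 with weight 1 and length 1. So λ(A) = 1/1 = 1.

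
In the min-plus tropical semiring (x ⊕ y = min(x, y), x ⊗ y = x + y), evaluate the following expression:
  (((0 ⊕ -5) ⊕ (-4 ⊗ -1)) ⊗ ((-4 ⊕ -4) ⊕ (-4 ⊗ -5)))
(((0 ⊕ -5) ⊕ (-4 ⊗ -1)) ⊗ ((-4 ⊕ -4) ⊕ (-4 ⊗ -5))) = -14

Expand innermost to outermost. Recall ⊕ takes the minimum of its arguments and ⊗ takes their sum. Working out the expression (((0 ⊕ -5) ⊕ (-4 ⊗ -1)) ⊗ ((-4 ⊕ -4) ⊕ (-4 ⊗ -5))) gives -14.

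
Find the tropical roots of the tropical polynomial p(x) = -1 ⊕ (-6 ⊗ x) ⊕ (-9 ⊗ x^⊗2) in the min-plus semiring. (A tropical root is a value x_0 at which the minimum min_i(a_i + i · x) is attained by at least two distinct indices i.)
Roots: {3, 5}

Each tropical root is a break point of the lower envelope of the lines y = a_i + i · x (there are 3 lines, with slopes 0, 1, ..., 2). Only the lines that attain the minimum somewhere contribute to roots; other lines are dominated. Here the surviving (envelope) indices are i = 2, i = 1, i = 0.
Intersections between consecutive envelope lines give the roots: for adjacent envelope indices i < j the intersection is x = (a_i − a_j) / (j − i). Reading off the sorted break points: {3, 5}.
Verification: at each break x_0, at least two indices attain the minimum of min_i(a_i + i · x_0).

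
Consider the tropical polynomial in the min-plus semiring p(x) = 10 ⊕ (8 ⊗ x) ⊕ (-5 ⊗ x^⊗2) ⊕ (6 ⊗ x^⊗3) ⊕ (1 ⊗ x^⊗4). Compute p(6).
p(6) = 7

A tropical monomial a ⊗ x^⊗i evaluates to a + i · x. Evaluating each term at x = 6:
  Term 0 contributes 10 + 0 · 6 = 10
  Term 1 contributes 8 + 1 · 6 = 14
  Term 2 contributes -5 + 2 · 6 = 7
  Term 3 contributes 6 + 3 · 6 = 24
  Term 4 contributes 1 + 4 · 6 = 25
p(6) = ⊕ of these = min[10, 14, 7, 24, 25] = 7.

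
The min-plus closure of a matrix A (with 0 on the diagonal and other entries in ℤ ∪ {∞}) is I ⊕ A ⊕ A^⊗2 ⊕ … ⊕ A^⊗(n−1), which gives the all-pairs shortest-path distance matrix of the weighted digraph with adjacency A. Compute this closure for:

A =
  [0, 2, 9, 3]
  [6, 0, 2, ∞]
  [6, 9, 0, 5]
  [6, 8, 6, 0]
Closure =
  [0, 2, 4, 3]
  [6, 0, 2, 7]
  [6, 8, 0, 5]
  [6, 8, 6, 0]

This is the Floyd-Warshall all-pairs shortest-path computation. For each intermediate vertex k = 0, 1, …, 3, update dist[i][j] ← min(dist[i][j], dist[i][k] + dist[k][j]). The final matrix gives, for each (i, j), the minimum total weight of any directed path from i to j (possibly empty when i = j).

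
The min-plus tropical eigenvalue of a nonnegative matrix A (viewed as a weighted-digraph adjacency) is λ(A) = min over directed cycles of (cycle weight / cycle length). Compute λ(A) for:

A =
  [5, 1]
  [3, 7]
λ(A) = 2

Enumerate directed cycles and compute their means (weight / length). Sample:
  cycle 0 → 0: weight = 5, length = 1, mean = 5/1 ≈ 5.000
  cycle 1 → 1: weight = 7, length = 1, mean = 7/1 ≈ 7.000
  cycle 0 → 1 → 0: weight = 4, length = 2, mean = 4/2 ≈ 2.000
  cycle 1 → 0 → 1: weight = 4, length = 2, mean = 4/2 ≈ 2.000
Minimum mean = 2.000, attained e.g. along the cycle 0 → 1 → 0 with weight 4 and length 2. So λ(A) = 4/2 = 2.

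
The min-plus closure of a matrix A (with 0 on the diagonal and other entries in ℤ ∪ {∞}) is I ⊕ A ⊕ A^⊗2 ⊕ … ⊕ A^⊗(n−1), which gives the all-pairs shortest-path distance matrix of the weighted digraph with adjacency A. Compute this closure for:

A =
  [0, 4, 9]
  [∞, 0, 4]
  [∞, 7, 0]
Closure =
  [0, 4, 8]
  [∞, 0, 4]
  [∞, 7, 0]

This is the Floyd-Warshall all-pairs shortest-path computation. For each intermediate vertex k = 0, 1, …, 2, update dist[i][j] ← min(dist[i][j], dist[i][k] + dist[k][j]). The final matrix gives, for each (i, j), the minimum total weight of any directed path from i to j (possibly empty when i = j).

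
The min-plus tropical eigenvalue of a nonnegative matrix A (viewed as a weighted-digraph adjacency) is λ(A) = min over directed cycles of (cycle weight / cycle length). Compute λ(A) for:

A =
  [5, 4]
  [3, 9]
λ(A) = 7/2

Enumerate directed cycles and compute their means (weight / length). Sample:
  cycle 0 → 0: weight = 5, length = 1, mean = 5/1 ≈ 5.000
  cycle 1 → 1: weight = 9, length = 1, mean = 9/1 ≈ 9.000
  cycle 0 → 1 → 0: weight = 7, length = 2, mean = 7/2 ≈ 3.500
  cycle 1 → 0 → 1: weight = 7, length = 2, mean = 7/2 ≈ 3.500
Minimum mean = 3.500, attained e.g. along the cycle 0 → 1 → 0 with weight 7 and length 2. So λ(A) = 7/2 = 7/2.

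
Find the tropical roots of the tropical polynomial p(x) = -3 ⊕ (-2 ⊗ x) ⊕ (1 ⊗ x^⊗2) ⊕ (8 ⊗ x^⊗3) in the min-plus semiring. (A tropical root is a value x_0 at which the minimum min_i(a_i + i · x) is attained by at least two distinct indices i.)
Roots: {-7, -3, -1}

Each tropical root is a break point of the lower envelope of the lines y = a_i + i · x (there are 4 lines, with slopes 0, 1, ..., 3). Only the lines that attain the minimum somewhere contribute to roots; other lines are dominated. Here the surviving (envelope) indices are i = 3, i = 2, i = 1, i = 0.
Intersections between consecutive envelope lines give the roots: for adjacent envelope indices i < j the intersection is x = (a_i − a_j) / (j − i). Reading off the sorted break points: {-7, -3, -1}.
Verification: at each break x_0, at least two indices attain the minimum of min_i(a_i + i · x_0).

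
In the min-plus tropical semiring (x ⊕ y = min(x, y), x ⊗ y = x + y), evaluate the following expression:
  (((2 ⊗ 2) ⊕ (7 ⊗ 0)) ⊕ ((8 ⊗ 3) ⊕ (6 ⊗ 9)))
(((2 ⊗ 2) ⊕ (7 ⊗ 0)) ⊕ ((8 ⊗ 3) ⊕ (6 ⊗ 9))) = 4

Expand innermost to outermost. Recall ⊕ takes the minimum of its arguments and ⊗ takes their sum. Working out the expression (((2 ⊗ 2) ⊕ (7 ⊗ 0)) ⊕ ((8 ⊗ 3) ⊕ (6 ⊗ 9))) gives 4.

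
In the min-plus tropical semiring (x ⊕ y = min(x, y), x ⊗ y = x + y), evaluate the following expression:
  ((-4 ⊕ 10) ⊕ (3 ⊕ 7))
((-4 ⊕ 10) ⊕ (3 ⊕ 7)) = -4

Expand innermost to outermost. Recall ⊕ takes the minimum of its arguments and ⊗ takes their sum. Working out the expression ((-4 ⊕ 10) ⊕ (3 ⊕ 7)) gives -4.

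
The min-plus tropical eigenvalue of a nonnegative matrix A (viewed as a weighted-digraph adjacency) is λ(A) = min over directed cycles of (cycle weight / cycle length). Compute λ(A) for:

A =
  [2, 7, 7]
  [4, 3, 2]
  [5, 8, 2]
λ(A) = 2

Enumerate directed cycles and compute their means (weight / length). Sample:
  cycle 0 → 0: weight = 2, length = 1, mean = 2/1 ≈ 2.000
  cycle 1 → 1: weight = 3, length = 1, mean = 3/1 ≈ 3.000
  cycle 2 → 2: weight = 2, length = 1, mean = 2/1 ≈ 2.000
  cycle 0 → 1 → 0: weight = 11, length = 2, mean = 11/2 ≈ 5.500
  cycle 0 → 2 → 0: weight = 12, length = 2, mean = 12/2 ≈ 6.000
  cycle 1 → 0 → 1: weight = 11, length = 2, mean = 11/2 ≈ 5.500
Minimum mean = 2.000, attained e.g. along the cycle 0 → 0 with weight 2 and length 1. So λ(A) = 2/1 = 2.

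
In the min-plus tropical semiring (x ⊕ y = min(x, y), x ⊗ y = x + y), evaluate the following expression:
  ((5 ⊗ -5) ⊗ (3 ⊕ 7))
((5 ⊗ -5) ⊗ (3 ⊕ 7)) = 3

Expand innermost to outermost. Recall ⊕ takes the minimum of its arguments and ⊗ takes their sum. Working out the expression ((5 ⊗ -5) ⊗ (3 ⊕ 7)) gives 3.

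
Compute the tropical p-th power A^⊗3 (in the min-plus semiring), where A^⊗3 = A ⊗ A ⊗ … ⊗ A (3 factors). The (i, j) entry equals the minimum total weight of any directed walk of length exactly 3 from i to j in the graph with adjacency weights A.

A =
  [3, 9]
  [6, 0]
A^⊗3 =
  [9, 9]
  [6, 0]

Each entry (A^⊗3)_ij equals the minimum over all length-3 walks i = v_0 → v_1 → … → v_3 = j of Σ_t A[v_t][v_{t+1}]. For example, for (i, j) = (0, 1) we minimise over 4 possible intermediate vertex sequences; the minimum is 9, attained along the walk 0 → 1 → 1 → 1.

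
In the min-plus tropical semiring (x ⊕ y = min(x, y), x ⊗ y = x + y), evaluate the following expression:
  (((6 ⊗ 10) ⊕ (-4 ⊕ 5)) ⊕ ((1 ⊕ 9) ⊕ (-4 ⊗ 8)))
(((6 ⊗ 10) ⊕ (-4 ⊕ 5)) ⊕ ((1 ⊕ 9) ⊕ (-4 ⊗ 8))) = -4

Expand innermost to outermost. Recall ⊕ takes the minimum of its arguments and ⊗ takes their sum. Working out the expression (((6 ⊗ 10) ⊕ (-4 ⊕ 5)) ⊕ ((1 ⊕ 9) ⊕ (-4 ⊗ 8))) gives -4.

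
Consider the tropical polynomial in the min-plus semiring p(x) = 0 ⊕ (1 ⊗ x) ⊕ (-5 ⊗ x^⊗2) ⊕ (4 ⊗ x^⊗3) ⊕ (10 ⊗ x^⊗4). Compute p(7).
p(7) = 0

A tropical monomial a ⊗ x^⊗i evaluates to a + i · x. Evaluating each term at x = 7:
  Term 0 contributes 0 + 0 · 7 = 0
  Term 1 contributes 1 + 1 · 7 = 8
  Term 2 contributes -5 + 2 · 7 = 9
  Term 3 contributes 4 + 3 · 7 = 25
  Term 4 contributes 10 + 4 · 7 = 38
p(7) = ⊕ of these = min[0, 8, 9, 25, 38] = 0.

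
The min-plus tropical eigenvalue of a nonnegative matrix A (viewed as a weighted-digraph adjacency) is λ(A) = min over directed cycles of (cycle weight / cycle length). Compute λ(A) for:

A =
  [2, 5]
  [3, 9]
λ(A) = 2

Enumerate directed cycles and compute their means (weight / length). Sample:
  cycle 0 → 0: weight = 2, length = 1, mean = 2/1 ≈ 2.000
  cycle 1 → 1: weight = 9, length = 1, mean = 9/1 ≈ 9.000
  cycle 0 → 1 → 0: weight = 8, length = 2, mean = 8/2 ≈ 4.000
  cycle 1 → 0 → 1: weight = 8, length = 2, mean = 8/2 ≈ 4.000
Minimum mean = 2.000, attained e.g. along the cycle 0 → 0 with weight 2 and length 1. So λ(A) = 2/1 = 2.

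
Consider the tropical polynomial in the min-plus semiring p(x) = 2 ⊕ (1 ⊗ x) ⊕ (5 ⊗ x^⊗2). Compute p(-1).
p(-1) = 0

A tropical monomial a ⊗ x^⊗i evaluates to a + i · x. Evaluating each term at x = -1:
  Term 0 contributes 2 + 0 · -1 = 2
  Term 1 contributes 1 + 1 · -1 = 0
  Term 2 contributes 5 + 2 · -1 = 3
p(-1) = ⊕ of these = min[2, 0, 3] = 0.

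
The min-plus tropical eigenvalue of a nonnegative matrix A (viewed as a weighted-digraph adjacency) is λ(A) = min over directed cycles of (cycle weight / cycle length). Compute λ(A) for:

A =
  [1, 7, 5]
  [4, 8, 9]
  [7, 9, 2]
λ(A) = 1

Enumerate directed cycles and compute their means (weight / length). Sample:
  cycle 0 → 0: weight = 1, length = 1, mean = 1/1 ≈ 1.000
  cycle 1 → 1: weight = 8, length = 1, mean = 8/1 ≈ 8.000
  cycle 2 → 2: weight = 2, length = 1, mean = 2/1 ≈ 2.000
  cycle 0 → 1 → 0: weight = 11, length = 2, mean = 11/2 ≈ 5.500
  cycle 0 → 2 → 0: weight = 12, length = 2, mean = 12/2 ≈ 6.000
  cycle 1 → 0 → 1: weight = 11, length = 2, mean = 11/2 ≈ 5.500
Minimum mean = 1.000, attained e.g. along the cycle 0 → 0 with weight 1 and length 1. So λ(A) = 1/1 = 1.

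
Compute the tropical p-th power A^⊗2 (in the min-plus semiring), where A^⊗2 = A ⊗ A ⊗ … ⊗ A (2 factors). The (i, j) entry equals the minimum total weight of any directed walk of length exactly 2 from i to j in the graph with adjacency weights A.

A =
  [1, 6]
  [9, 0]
A^⊗2 =
  [2, 6]
  [9, 0]

Each entry (A^⊗2)_ij equals the minimum over all length-2 walks i = v_0 → v_1 → … → v_2 = j of Σ_t A[v_t][v_{t+1}]. For example, for (i, j) = (0, 1) we minimise over 2 possible intermediate vertex sequences; the minimum is 6, attained along the walk 0 → 1 → 1.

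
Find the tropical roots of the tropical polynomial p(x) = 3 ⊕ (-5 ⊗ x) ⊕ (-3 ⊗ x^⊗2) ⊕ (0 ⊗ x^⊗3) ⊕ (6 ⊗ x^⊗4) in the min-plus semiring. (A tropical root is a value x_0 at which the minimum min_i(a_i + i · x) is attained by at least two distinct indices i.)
Roots: {-6, -3, -2, 8}

Each tropical root is a break point of the lower envelope of the lines y = a_i + i · x (there are 5 lines, with slopes 0, 1, ..., 4). Only the lines that attain the minimum somewhere contribute to roots; other lines are dominated. Here the surviving (envelope) indices are i = 4, i = 3, i = 2, i = 1, i = 0.
Intersections between consecutive envelope lines give the roots: for adjacent envelope indices i < j the intersection is x = (a_i − a_j) / (j − i). Reading off the sorted break points: {-6, -3, -2, 8}.
Verification: at each break x_0, at least two indices attain the minimum of min_i(a_i + i · x_0).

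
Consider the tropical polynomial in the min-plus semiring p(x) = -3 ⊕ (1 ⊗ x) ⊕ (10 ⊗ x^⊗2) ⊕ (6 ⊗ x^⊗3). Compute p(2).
p(2) = -3

A tropical monomial a ⊗ x^⊗i evaluates to a + i · x. Evaluating each term at x = 2:
  Term 0 contributes -3 + 0 · 2 = -3
  Term 1 contributes 1 + 1 · 2 = 3
  Term 2 contributes 10 + 2 · 2 = 14
  Term 3 contributes 6 + 3 · 2 = 12
p(2) = ⊕ of these = min[-3, 3, 14, 12] = -3.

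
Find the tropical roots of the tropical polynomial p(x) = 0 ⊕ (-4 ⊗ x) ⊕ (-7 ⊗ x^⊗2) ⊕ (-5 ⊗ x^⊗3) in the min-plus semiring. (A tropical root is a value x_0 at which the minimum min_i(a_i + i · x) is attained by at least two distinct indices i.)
Roots: {-2, 3, 4}

Each tropical root is a break point of the lower envelope of the lines y = a_i + i · x (there are 4 lines, with slopes 0, 1, ..., 3). Only the lines that attain the minimum somewhere contribute to roots; other lines are dominated. Here the surviving (envelope) indices are i = 3, i = 2, i = 1, i = 0.
Intersections between consecutive envelope lines give the roots: for adjacent envelope indices i < j the intersection is x = (a_i − a_j) / (j − i). Reading off the sorted break points: {-2, 3, 4}.
Verification: at each break x_0, at least two indices attain the minimum of min_i(a_i + i · x_0).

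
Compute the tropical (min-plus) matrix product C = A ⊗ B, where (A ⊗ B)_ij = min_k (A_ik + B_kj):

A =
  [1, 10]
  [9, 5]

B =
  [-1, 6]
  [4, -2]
A ⊗ B =
  [0, 7]
  [8, 3]

Apply the min-plus product entry-by-entry:
  C[0][0] = min over k of (A[0][0] + B[0][0] = 1 + -1 = 0, A[0][1] + B[1][0] = 10 + 4 = 14) = 0 (attained at k = 0)
  C[0][1] = min over k of (A[0][0] + B[0][1] = 1 + 6 = 7, A[0][1] + B[1][1] = 10 + -2 = 8) = 7 (attained at k = 0)
  C[1][0] = min over k of (A[1][0] + B[0][0] = 9 + -1 = 8, A[1][1] + B[1][0] = 5 + 4 = 9) = 8 (attained at k = 0)
  C[1][1] = min over k of (A[1][0] + B[0][1] = 9 + 6 = 15, A[1][1] + B[1][1] = 5 + -2 = 3) = 3 (attained at k = 1)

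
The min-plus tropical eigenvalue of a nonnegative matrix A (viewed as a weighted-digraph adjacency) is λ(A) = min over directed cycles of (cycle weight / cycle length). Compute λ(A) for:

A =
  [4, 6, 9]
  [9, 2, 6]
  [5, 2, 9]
λ(A) = 2

Enumerate directed cycles and compute their means (weight / length). Sample:
  cycle 0 → 0: weight = 4, length = 1, mean = 4/1 ≈ 4.000
  cycle 1 → 1: weight = 2, length = 1, mean = 2/1 ≈ 2.000
  cycle 2 → 2: weight = 9, length = 1, mean = 9/1 ≈ 9.000
  cycle 0 → 1 → 0: weight = 15, length = 2, mean = 15/2 ≈ 7.500
  cycle 0 → 2 → 0: weight = 14, length = 2, mean = 14/2 ≈ 7.000
  cycle 1 → 0 → 1: weight = 15, length = 2, mean = 15/2 ≈ 7.500
Minimum mean = 2.000, attained e.g. along the cycle 1 → 1 with weight 2 and length 1. So λ(A) = 2/1 = 2.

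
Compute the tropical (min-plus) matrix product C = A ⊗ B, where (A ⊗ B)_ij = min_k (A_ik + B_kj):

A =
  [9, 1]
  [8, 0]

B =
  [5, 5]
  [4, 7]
A ⊗ B =
  [5, 8]
  [4, 7]

Apply the min-plus product entry-by-entry:
  C[0][0] = min over k of (A[0][0] + B[0][0] = 9 + 5 = 14, A[0][1] + B[1][0] = 1 + 4 = 5) = 5 (attained at k = 1)
  C[0][1] = min over k of (A[0][0] + B[0][1] = 9 + 5 = 14, A[0][1] + B[1][1] = 1 + 7 = 8) = 8 (attained at k = 1)
  C[1][0] = min over k of (A[1][0] + B[0][0] = 8 + 5 = 13, A[1][1] + B[1][0] = 0 + 4 = 4) = 4 (attained at k = 1)
  C[1][1] = min over k of (A[1][0] + B[0][1] = 8 + 5 = 13, A[1][1] + B[1][1] = 0 + 7 = 7) = 7 (attained at k = 1)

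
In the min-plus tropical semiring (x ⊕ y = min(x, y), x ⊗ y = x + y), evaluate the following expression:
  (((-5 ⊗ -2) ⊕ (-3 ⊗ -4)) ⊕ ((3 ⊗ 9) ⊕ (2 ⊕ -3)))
(((-5 ⊗ -2) ⊕ (-3 ⊗ -4)) ⊕ ((3 ⊗ 9) ⊕ (2 ⊕ -3))) = -7

Expand innermost to outermost. Recall ⊕ takes the minimum of its arguments and ⊗ takes their sum. Working out the expression (((-5 ⊗ -2) ⊕ (-3 ⊗ -4)) ⊕ ((3 ⊗ 9) ⊕ (2 ⊕ -3))) gives -7.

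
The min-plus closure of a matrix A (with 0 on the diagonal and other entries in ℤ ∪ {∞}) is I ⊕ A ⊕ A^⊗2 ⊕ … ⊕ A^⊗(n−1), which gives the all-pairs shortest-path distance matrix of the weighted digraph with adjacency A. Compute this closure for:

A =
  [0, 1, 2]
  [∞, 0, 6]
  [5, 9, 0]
Closure =
  [0, 1, 2]
  [11, 0, 6]
  [5, 6, 0]

This is the Floyd-Warshall all-pairs shortest-path computation. For each intermediate vertex k = 0, 1, …, 2, update dist[i][j] ← min(dist[i][j], dist[i][k] + dist[k][j]). The final matrix gives, for each (i, j), the minimum total weight of any directed path from i to j (possibly empty when i = j).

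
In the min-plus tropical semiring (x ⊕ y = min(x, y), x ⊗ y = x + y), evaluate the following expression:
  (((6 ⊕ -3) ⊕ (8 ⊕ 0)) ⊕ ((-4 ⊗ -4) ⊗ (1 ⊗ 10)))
(((6 ⊕ -3) ⊕ (8 ⊕ 0)) ⊕ ((-4 ⊗ -4) ⊗ (1 ⊗ 10))) = -3

Expand innermost to outermost. Recall ⊕ takes the minimum of its arguments and ⊗ takes their sum. Working out the expression (((6 ⊕ -3) ⊕ (8 ⊕ 0)) ⊕ ((-4 ⊗ -4) ⊗ (1 ⊗ 10))) gives -3.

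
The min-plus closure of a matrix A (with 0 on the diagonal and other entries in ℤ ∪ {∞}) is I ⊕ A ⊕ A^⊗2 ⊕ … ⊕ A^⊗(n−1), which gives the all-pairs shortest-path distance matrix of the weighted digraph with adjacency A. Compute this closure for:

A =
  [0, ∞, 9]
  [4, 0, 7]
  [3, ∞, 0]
Closure =
  [0, ∞, 9]
  [4, 0, 7]
  [3, ∞, 0]

This is the Floyd-Warshall all-pairs shortest-path computation. For each intermediate vertex k = 0, 1, …, 2, update dist[i][j] ← min(dist[i][j], dist[i][k] + dist[k][j]). The final matrix gives, for each (i, j), the minimum total weight of any directed path from i to j (possibly empty when i = j).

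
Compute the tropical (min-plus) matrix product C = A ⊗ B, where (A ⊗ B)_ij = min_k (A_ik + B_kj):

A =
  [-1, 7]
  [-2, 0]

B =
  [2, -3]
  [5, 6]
A ⊗ B =
  [1, -4]
  [0, -5]

Apply the min-plus product entry-by-entry:
  C[0][0] = min over k of (A[0][0] + B[0][0] = -1 + 2 = 1, A[0][1] + B[1][0] = 7 + 5 = 12) = 1 (attained at k = 0)
  C[0][1] = min over k of (A[0][0] + B[0][1] = -1 + -3 = -4, A[0][1] + B[1][1] = 7 + 6 = 13) = -4 (attained at k = 0)
  C[1][0] = min over k of (A[1][0] + B[0][0] = -2 + 2 = 0, A[1][1] + B[1][0] = 0 + 5 = 5) = 0 (attained at k = 0)
  C[1][1] = min over k of (A[1][0] + B[0][1] = -2 + -3 = -5, A[1][1] + B[1][1] = 0 + 6 = 6) = -5 (attained at k = 0)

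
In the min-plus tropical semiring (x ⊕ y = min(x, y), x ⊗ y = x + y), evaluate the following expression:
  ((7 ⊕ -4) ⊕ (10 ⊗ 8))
((7 ⊕ -4) ⊕ (10 ⊗ 8)) = -4

Expand innermost to outermost. Recall ⊕ takes the minimum of its arguments and ⊗ takes their sum. Working out the expression ((7 ⊕ -4) ⊕ (10 ⊗ 8)) gives -4.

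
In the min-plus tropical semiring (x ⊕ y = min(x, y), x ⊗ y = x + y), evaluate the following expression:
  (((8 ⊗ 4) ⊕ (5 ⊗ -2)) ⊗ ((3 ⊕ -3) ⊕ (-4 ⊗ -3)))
(((8 ⊗ 4) ⊕ (5 ⊗ -2)) ⊗ ((3 ⊕ -3) ⊕ (-4 ⊗ -3))) = -4

Expand innermost to outermost. Recall ⊕ takes the minimum of its arguments and ⊗ takes their sum. Working out the expression (((8 ⊗ 4) ⊕ (5 ⊗ -2)) ⊗ ((3 ⊕ -3) ⊕ (-4 ⊗ -3))) gives -4.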